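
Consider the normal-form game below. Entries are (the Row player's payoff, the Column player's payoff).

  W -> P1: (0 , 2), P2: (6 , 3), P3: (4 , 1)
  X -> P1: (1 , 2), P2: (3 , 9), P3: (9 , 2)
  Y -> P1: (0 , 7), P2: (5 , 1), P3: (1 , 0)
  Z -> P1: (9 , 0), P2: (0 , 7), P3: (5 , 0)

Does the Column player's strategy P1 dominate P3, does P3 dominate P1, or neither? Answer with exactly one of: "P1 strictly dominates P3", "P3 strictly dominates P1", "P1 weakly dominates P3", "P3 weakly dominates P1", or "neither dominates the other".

P1 weakly dominates P3

P1's payoffs vs P3's, by the Row player's action — W: 2>1, X: 2=2, Y: 7>0, Z: 0=0.
P1 is at least as good everywhere and strictly better somewhere (tied only at X, Z), so P1 weakly but not strictly dominates P3.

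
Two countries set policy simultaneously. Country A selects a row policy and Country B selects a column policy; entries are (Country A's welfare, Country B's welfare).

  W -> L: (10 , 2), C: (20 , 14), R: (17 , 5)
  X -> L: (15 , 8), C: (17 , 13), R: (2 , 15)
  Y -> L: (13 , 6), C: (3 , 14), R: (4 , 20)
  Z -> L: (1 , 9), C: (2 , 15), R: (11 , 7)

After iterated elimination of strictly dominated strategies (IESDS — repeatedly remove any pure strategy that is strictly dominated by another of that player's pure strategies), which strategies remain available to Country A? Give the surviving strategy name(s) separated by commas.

Country A's strategy Z is strictly dominated by W (L: 10>1, C: 20>2, R: 17>11) and is removed.
For Country B, C strictly dominates L on the remaining rows (W: 14>2, X: 13>8, Y: 14>6); eliminate L.
Row X is eliminated: W beats it against every remaining column (C: 20>17, R: 17>2).
Row Y is eliminated: W beats it against every remaining column (C: 20>3, R: 17>4).
Country B's strategy R is strictly dominated by C (W: 14>5) and is removed.
Among the remaining strategies, none is strictly dominated by another pure strategy of the same player, so the elimination stops.
Surviving strategies — Country A: {W}; Country B: {C}.

W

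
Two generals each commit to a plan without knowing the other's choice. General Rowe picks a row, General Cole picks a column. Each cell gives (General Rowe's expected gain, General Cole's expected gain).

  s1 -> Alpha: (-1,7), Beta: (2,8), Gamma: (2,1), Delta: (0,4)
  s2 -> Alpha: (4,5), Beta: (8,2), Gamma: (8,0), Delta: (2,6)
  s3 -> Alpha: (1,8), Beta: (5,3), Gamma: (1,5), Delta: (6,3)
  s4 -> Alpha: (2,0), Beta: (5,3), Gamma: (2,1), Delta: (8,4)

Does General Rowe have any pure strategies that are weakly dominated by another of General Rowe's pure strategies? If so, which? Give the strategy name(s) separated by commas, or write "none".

s1: dominated, since s2 does at least as well everywhere (Alpha: 4>-1, Beta: 8>2, Gamma: 8>2, Delta: 2>0).
s2 is not dominated — it holds its own against s1 at Alpha (4>-1); s3 at Alpha (4>1); s4 at Alpha (4>2).
s3 is weakly dominated by s4 (Alpha: 2>1, Beta: 5=5, Gamma: 2>1, Delta: 8>6).
s4: no other strategy beats it everywhere (s1 at Alpha (2>-1); s2 at Delta (8>2); s3 at Alpha (2>1)).

s1, s3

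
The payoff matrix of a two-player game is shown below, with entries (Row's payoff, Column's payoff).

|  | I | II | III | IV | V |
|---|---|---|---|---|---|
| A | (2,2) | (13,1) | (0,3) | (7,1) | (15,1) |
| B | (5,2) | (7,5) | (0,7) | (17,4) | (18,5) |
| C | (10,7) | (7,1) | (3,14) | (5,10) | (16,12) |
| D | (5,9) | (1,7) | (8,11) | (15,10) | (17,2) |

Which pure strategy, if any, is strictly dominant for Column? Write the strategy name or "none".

III vs I: A: 3>2, B: 7>2, C: 14>7, D: 11>9.
III vs II: A: 3>1, B: 7>5, C: 14>1, D: 11>7.
III vs IV: A: 3>1, B: 7>4, C: 14>10, D: 11>10.
III vs V: A: 3>1, B: 7>5, C: 14>12, D: 11>2.
III strictly beats every other strategy against every opponent action, so it is strictly dominant.

III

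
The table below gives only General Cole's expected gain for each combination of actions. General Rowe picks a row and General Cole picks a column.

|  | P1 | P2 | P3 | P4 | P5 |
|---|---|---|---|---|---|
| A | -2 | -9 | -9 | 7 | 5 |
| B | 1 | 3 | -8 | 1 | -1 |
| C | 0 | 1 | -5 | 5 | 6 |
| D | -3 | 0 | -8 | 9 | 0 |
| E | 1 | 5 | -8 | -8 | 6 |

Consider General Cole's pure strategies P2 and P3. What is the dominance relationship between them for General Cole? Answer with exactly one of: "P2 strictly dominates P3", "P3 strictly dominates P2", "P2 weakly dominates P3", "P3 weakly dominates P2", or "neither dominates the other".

P2's payoffs vs P3's, by General Rowe's action — A: -9=-9, B: 3>-8, C: 1>-5, D: 0>-8, E: 5>-8.
P2 is at least as good everywhere and strictly better somewhere (tied only at A), so P2 weakly but not strictly dominates P3.

P2 weakly dominates P3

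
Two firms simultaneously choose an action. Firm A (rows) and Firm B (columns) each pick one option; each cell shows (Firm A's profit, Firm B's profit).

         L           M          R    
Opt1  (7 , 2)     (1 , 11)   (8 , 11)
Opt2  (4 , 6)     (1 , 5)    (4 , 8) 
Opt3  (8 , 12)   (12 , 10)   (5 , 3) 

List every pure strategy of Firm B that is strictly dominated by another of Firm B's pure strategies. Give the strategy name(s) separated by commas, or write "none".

Nothing dominates L: M at Opt2 (6>5); R at Opt3 (12>3).
M is not dominated — it holds its own against L at Opt1 (11>2); R at Opt1 (11=11).
Nothing dominates R: L at Opt1 (11>2); M at Opt1 (11=11).

none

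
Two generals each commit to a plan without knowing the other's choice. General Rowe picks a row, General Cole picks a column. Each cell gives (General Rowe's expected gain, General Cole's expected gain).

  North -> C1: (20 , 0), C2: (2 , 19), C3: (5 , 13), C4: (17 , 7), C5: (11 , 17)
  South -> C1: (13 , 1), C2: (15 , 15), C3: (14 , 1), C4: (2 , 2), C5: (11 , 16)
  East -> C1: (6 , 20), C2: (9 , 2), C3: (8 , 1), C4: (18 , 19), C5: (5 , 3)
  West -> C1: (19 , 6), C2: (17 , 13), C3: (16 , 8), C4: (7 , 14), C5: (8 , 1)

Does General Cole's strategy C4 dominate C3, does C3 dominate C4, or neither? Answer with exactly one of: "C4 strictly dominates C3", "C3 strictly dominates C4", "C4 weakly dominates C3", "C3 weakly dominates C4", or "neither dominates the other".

neither dominates the other

Compare C4 to C3 across every action of General Rowe: North: 7<13, South: 2>1, East: 19>1, West: 14>8.
C4 does better at South, East, West but worse at North; neither strategy dominates the other.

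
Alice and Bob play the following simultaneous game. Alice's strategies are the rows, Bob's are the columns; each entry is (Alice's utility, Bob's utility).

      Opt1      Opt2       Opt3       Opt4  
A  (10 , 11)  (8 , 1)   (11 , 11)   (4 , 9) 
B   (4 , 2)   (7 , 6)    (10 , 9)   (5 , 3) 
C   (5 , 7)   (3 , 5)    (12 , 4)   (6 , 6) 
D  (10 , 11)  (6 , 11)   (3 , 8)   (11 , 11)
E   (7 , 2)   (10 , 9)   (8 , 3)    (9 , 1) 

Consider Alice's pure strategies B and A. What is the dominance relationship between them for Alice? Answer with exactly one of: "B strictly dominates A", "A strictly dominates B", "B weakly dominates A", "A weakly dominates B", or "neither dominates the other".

Compare B to A across each opponent action: Opt1: 4<10, Opt2: 7<8, Opt3: 10<11, Opt4: 5>4.
B does better at Opt4 but worse at Opt1, Opt2, Opt3; neither strategy dominates the other.

neither dominates the other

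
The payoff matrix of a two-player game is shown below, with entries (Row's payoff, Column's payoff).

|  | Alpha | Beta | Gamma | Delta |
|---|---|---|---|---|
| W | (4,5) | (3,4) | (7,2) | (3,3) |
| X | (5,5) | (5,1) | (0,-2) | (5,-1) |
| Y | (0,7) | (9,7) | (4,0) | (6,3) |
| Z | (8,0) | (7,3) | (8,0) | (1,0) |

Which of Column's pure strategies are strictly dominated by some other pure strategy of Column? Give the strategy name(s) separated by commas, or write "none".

Alpha is not dominated — it holds its own against Beta at W (5>4); Gamma at W (5>2); Delta at W (5>3).
Nothing dominates Beta: Alpha at Y (7=7); Gamma at W (4>2); Delta at W (4>3).
Gamma: dominated, since Beta does at least as well everywhere (W: 4>2, X: 1>-2, Y: 7>0, Z: 3>0).
Delta is strictly dominated by Beta (W: 4>3, X: 1>-1, Y: 7>3, Z: 3>0).

Gamma, Delta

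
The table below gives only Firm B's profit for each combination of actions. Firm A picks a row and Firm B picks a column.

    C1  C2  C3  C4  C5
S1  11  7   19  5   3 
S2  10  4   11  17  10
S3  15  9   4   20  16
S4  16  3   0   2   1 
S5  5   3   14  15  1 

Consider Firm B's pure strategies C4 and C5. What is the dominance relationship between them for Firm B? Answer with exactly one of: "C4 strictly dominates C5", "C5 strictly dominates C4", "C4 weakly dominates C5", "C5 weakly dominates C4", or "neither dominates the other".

C4's payoffs vs C5's, by Firm A's action — S1: 5>3, S2: 17>10, S3: 20>16, S4: 2>1, S5: 15>1.
Every comparison favours C4, so C4 strictly dominates C5.

C4 strictly dominates C5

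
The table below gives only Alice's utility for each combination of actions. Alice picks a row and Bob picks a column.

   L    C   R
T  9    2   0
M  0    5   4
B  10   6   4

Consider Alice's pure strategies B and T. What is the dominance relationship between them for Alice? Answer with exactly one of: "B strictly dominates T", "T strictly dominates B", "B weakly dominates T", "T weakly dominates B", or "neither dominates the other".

Compare B to T across each opponent action: L: 10>9, C: 6>2, R: 4>0.
Every comparison favours B, so B strictly dominates T.

B strictly dominates T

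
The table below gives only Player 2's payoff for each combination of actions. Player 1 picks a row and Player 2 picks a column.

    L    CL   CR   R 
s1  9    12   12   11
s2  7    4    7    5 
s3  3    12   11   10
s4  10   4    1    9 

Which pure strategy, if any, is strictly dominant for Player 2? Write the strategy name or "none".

L fails to dominate CL at s1 (9<12).
CL fails to dominate L at s2 (4<7).
CR fails to dominate L at s2 (7=7).
R fails to dominate L at s2 (5<7).
No single strategy dominates all the others.

none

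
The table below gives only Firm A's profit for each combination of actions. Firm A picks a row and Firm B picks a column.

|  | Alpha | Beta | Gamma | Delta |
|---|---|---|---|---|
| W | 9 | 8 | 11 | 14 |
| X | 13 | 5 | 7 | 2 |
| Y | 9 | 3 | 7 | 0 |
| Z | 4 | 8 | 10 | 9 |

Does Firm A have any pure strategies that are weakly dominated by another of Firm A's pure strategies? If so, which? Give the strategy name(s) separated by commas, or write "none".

Y, Z

W is not dominated — it holds its own against X at Beta (8>5); Y at Beta (8>3); Z at Alpha (9>4).
X: no other strategy beats it everywhere (W at Alpha (13>9); Y at Alpha (13>9); Z at Alpha (13>4)).
Y: dominated, since W does at least as well everywhere (Alpha: 9=9, Beta: 8>3, Gamma: 11>7, Delta: 14>0).
Z is weakly dominated by W (Alpha: 9>4, Beta: 8=8, Gamma: 11>10, Delta: 14>9).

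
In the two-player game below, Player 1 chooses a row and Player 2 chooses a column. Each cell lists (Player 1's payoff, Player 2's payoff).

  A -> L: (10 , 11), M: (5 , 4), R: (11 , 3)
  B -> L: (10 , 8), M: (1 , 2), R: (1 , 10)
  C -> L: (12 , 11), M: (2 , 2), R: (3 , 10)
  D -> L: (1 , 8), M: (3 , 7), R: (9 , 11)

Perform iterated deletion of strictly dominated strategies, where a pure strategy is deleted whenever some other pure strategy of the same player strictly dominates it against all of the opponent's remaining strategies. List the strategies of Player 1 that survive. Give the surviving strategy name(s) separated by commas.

C

Player 1's strategy B is strictly dominated by C (L: 12>10, M: 2>1, R: 3>1) and is removed.
Row D is eliminated: A beats it against every remaining column (L: 10>1, M: 5>3, R: 11>9).
Player 2's strategy M is strictly dominated by L (A: 11>4, C: 11>2) and is removed.
Player 2's strategy R is strictly dominated by L (A: 11>3, C: 11>10) and is removed.
Player 1's strategy A is strictly dominated by C (L: 12>10) and is removed.
Among the remaining strategies, none is strictly dominated by another pure strategy of the same player, so the elimination stops.
Surviving strategies — Player 1: {C}; Player 2: {L}.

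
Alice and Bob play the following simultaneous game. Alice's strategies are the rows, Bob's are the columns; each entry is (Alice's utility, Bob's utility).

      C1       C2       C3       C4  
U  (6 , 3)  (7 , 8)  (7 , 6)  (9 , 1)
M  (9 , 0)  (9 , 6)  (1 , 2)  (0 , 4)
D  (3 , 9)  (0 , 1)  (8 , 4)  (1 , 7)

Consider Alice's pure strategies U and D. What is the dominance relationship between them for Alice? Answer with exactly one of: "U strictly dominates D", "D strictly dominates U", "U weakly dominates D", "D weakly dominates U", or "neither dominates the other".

Compare U to D across each choice by Bob: C1: 6>3, C2: 7>0, C3: 7<8, C4: 9>1.
U does better at C1, C2, C4 but worse at C3; neither strategy dominates the other.

neither dominates the other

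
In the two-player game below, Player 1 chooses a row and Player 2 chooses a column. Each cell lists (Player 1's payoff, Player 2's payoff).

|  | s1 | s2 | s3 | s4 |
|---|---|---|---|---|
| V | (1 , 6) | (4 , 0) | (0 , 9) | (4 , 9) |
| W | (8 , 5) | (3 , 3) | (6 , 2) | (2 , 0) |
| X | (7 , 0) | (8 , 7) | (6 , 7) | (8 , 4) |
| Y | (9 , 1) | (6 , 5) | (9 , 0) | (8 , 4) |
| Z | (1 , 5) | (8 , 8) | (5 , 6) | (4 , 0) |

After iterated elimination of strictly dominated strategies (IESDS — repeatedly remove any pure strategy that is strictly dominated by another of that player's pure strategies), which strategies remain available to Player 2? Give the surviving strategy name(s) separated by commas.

s2, s3

Row V is eliminated: X beats it against every remaining column (s1: 7>1, s2: 8>4, s3: 6>0, s4: 8>4).
Row W is eliminated: Y beats it against every remaining column (s1: 9>8, s2: 6>3, s3: 9>6, s4: 8>2).
Player 2's strategy s1 is strictly dominated by s2 (X: 7>0, Y: 5>1, Z: 8>5) and is removed.
For Player 2, s2 strictly dominates s4 on the remaining rows (X: 7>4, Y: 5>4, Z: 8>0); eliminate s4.
Among the remaining strategies, none is strictly dominated by another pure strategy of the same player, so the elimination stops.
Surviving strategies — Player 1: {X, Y, Z}; Player 2: {s2, s3}.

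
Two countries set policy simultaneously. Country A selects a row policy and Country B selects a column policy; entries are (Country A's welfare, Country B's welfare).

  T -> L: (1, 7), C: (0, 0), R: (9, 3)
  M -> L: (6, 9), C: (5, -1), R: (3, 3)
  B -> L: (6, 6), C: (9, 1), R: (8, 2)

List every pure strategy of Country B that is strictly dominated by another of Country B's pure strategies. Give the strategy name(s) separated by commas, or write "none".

C, R

L is not dominated — it holds its own against C at T (7>0); R at T (7>3).
C: dominated, since L does at least as well everywhere (T: 7>0, M: 9>-1, B: 6>1).
L strictly dominates R — T: 7>3, M: 9>3, B: 6>2.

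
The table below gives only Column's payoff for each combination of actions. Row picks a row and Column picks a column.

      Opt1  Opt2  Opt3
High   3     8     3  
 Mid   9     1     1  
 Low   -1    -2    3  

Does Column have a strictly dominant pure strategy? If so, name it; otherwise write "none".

none

Opt1 fails to dominate Opt2 at High (3<8).
Opt2 fails to dominate Opt1 at Mid (1<9).
Opt3 fails to dominate Opt1 at High (3=3).
No single strategy dominates all the others.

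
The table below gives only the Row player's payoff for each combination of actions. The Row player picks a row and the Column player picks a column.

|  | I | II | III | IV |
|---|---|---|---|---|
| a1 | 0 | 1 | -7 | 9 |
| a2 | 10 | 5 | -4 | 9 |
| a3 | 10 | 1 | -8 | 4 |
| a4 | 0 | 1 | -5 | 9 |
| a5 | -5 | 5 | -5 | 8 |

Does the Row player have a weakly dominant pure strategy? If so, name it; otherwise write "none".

a2

a2 vs a1: I: 10>0, II: 5>1, III: -4>-7, IV: 9=9.
a2 vs a3: I: 10=10, II: 5>1, III: -4>-8, IV: 9>4.
a2 vs a4: I: 10>0, II: 5>1, III: -4>-5, IV: 9=9.
a2 vs a5: I: 10>-5, II: 5=5, III: -4>-5, IV: 9>8.
a2 is at least as good as every other strategy against every opponent action, so it is weakly dominant.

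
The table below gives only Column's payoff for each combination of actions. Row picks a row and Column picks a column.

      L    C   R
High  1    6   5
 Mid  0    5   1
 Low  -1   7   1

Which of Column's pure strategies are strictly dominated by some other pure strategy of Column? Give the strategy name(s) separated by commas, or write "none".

L, R

L: dominated, since C does at least as well everywhere (High: 6>1, Mid: 5>0, Low: 7>-1).
C is not dominated — it holds its own against L at High (6>1); R at High (6>5).
R: dominated, since C does at least as well everywhere (High: 6>5, Mid: 5>1, Low: 7>1).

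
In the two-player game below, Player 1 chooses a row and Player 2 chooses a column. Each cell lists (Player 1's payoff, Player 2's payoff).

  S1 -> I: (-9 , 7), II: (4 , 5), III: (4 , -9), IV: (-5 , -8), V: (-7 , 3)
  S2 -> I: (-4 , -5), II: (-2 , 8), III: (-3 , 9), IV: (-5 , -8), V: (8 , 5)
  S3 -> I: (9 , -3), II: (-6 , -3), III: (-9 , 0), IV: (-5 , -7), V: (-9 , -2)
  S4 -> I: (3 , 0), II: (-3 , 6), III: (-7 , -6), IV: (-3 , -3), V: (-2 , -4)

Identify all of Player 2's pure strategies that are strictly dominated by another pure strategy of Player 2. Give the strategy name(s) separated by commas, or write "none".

I is not dominated — it holds its own against II at S1 (7>5); III at S1 (7>-9); IV at S1 (7>-8); V at S1 (7>3).
Nothing dominates II: I at S2 (8>-5); III at S1 (5>-9); IV at S1 (5>-8); V at S1 (5>3).
Nothing dominates III: I at S2 (9>-5); II at S2 (9>8); IV at S2 (9>-8); V at S2 (9>5).
I strictly dominates IV — S1: 7>-8, S2: -5>-8, S3: -3>-7, S4: 0>-3.
V: no other strategy beats it everywhere (I at S2 (5>-5); II at S3 (-2>-3); III at S1 (3>-9); IV at S1 (3>-8)).

IV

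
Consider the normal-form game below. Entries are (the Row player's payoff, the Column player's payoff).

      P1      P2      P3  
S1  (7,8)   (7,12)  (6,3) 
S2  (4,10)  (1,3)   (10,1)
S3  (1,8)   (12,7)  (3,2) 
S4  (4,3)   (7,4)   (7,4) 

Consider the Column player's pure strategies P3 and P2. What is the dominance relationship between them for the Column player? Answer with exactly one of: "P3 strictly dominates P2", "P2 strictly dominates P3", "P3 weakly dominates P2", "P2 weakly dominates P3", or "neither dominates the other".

Compare P3 to P2 across every action of the Row player: S1: 3<12, S2: 1<3, S3: 2<7, S4: 4=4.
P2 is at least as good everywhere and strictly better somewhere (tied at S4), so P2 weakly dominates P3.

P2 weakly dominates P3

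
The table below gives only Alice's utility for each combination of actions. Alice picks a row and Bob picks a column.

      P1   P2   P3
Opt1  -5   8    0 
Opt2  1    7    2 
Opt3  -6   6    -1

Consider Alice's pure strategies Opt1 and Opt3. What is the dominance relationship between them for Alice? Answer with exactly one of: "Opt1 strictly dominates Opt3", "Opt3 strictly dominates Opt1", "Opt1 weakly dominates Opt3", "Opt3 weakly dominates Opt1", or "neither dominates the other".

Compare Opt1 to Opt3 across each opponent action: P1: -5>-6, P2: 8>6, P3: 0>-1.
Every comparison favours Opt1, so Opt1 strictly dominates Opt3.

Opt1 strictly dominates Opt3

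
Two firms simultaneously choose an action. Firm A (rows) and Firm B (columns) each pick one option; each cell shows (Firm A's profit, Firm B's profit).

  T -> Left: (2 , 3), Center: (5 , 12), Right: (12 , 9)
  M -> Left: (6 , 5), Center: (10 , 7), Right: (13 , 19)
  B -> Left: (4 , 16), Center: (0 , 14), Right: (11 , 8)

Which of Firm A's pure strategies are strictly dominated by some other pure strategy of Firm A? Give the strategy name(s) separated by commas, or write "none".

M strictly dominates T — Left: 6>2, Center: 10>5, Right: 13>12.
Nothing dominates M: T at Left (6>2); B at Left (6>4).
B: dominated, since M does at least as well everywhere (Left: 6>4, Center: 10>0, Right: 13>11).

T, B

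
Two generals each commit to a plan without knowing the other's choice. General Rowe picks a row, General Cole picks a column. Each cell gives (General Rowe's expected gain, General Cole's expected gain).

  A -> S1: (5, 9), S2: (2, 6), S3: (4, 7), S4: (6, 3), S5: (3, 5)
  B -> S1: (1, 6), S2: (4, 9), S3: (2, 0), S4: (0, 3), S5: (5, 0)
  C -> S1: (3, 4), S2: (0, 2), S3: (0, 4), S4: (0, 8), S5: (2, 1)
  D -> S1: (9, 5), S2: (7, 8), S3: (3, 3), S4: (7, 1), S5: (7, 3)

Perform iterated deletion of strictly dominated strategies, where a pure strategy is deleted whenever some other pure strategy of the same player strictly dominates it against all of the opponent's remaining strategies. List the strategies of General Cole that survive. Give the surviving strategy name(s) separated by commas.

S2

General Rowe's strategy B is strictly dominated by D (S1: 9>1, S2: 7>4, S3: 3>2, S4: 7>0, S5: 7>5) and is removed.
General Rowe's strategy C is strictly dominated by A (S1: 5>3, S2: 2>0, S3: 4>0, S4: 6>0, S5: 3>2) and is removed.
General Cole's strategy S3 is strictly dominated by S1 (A: 9>7, D: 5>3) and is removed.
For General Rowe, D strictly dominates A on the remaining columns (S1: 9>5, S2: 7>2, S4: 7>6, S5: 7>3); eliminate A.
General Cole's strategy S1 is strictly dominated by S2 (D: 8>5) and is removed.
For General Cole, S2 strictly dominates S4 on the remaining rows (D: 8>1); eliminate S4.
General Cole's strategy S5 is strictly dominated by S2 (D: 8>3) and is removed.
Among the remaining strategies, none is strictly dominated by another pure strategy of the same player, so the elimination stops.
Surviving strategies — General Rowe: {D}; General Cole: {S2}.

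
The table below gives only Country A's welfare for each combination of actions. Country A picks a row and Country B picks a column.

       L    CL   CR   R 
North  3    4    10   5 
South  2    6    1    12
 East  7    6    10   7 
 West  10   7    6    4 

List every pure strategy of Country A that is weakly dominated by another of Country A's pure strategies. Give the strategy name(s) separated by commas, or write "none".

North

North is weakly dominated by East (L: 7>3, CL: 6>4, CR: 10=10, R: 7>5).
South is not dominated — it holds its own against North at CL (6>4); East at R (12>7); West at R (12>4).
Nothing dominates East: North at L (7>3); South at L (7>2); West at CR (10>6).
West is not dominated — it holds its own against North at L (10>3); South at L (10>2); East at L (10>7).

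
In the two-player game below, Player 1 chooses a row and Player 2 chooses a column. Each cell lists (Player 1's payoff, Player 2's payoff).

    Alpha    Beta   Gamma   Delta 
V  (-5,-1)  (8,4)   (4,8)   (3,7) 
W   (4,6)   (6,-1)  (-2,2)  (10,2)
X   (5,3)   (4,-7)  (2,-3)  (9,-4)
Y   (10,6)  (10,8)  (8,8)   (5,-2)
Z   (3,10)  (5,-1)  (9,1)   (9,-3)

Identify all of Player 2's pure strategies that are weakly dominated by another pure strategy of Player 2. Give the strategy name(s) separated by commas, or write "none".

Beta, Delta

Alpha is not dominated — it holds its own against Beta at W (6>-1); Gamma at W (6>2); Delta at W (6>2).
Beta: dominated, since Gamma does at least as well everywhere (V: 8>4, W: 2>-1, X: -3>-7, Y: 8=8, Z: 1>-1).
Gamma is not dominated — it holds its own against Alpha at V (8>-1); Beta at V (8>4); Delta at V (8>7).
Delta: dominated, since Gamma does at least as well everywhere (V: 8>7, W: 2=2, X: -3>-4, Y: 8>-2, Z: 1>-3).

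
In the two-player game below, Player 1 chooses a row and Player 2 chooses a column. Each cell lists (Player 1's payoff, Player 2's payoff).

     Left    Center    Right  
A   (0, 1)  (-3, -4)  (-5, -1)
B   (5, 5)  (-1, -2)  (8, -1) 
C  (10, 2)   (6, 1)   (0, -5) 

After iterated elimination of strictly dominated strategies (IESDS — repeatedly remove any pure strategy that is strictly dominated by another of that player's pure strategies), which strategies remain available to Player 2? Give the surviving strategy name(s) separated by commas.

Left

For Player 1, B strictly dominates A on the remaining columns (Left: 5>0, Center: -1>-3, Right: 8>-5); eliminate A.
Column Center is eliminated: Left beats it against every remaining row (B: 5>-2, C: 2>1).
Column Right is eliminated: Left beats it against every remaining row (B: 5>-1, C: 2>-5).
For Player 1, C strictly dominates B on the remaining columns (Left: 10>5); eliminate B.
Among the remaining strategies, none is strictly dominated by another pure strategy of the same player, so the elimination stops.
Surviving strategies — Player 1: {C}; Player 2: {Left}.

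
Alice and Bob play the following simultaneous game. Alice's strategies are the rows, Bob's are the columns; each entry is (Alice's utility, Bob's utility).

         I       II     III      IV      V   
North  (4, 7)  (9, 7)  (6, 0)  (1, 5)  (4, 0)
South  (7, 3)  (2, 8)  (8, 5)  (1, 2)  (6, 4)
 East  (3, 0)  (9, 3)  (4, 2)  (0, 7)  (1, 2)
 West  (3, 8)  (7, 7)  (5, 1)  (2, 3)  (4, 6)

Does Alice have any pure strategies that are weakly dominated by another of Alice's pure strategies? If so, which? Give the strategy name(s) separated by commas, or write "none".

North is not dominated — it holds its own against South at II (9>2); East at I (4>3); West at I (4>3).
South: no other strategy beats it everywhere (North at I (7>4); East at I (7>3); West at I (7>3)).
East is weakly dominated by North (I: 4>3, II: 9=9, III: 6>4, IV: 1>0, V: 4>1).
Nothing dominates West: North at IV (2>1); South at II (7>2); East at III (5>4).

East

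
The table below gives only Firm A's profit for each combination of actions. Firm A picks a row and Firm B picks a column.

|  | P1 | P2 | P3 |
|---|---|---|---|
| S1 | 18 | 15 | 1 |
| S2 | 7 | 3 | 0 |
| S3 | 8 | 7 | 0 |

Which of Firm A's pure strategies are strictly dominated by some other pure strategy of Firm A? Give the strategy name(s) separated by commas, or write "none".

S1 is not dominated — it holds its own against S2 at P1 (18>7); S3 at P1 (18>8).
S2: dominated, since S1 does at least as well everywhere (P1: 18>7, P2: 15>3, P3: 1>0).
S3: dominated, since S1 does at least as well everywhere (P1: 18>8, P2: 15>7, P3: 1>0).

S2, S3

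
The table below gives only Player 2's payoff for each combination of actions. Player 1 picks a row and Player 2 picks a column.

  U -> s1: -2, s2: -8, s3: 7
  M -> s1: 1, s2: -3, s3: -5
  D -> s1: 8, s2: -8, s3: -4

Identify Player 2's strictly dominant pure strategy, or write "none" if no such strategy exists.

none

s1 fails to dominate s3 at U (-2<7).
s2 fails to dominate s1 at U (-8<-2).
s3 fails to dominate s1 at M (-5<1).
No single strategy dominates all the others.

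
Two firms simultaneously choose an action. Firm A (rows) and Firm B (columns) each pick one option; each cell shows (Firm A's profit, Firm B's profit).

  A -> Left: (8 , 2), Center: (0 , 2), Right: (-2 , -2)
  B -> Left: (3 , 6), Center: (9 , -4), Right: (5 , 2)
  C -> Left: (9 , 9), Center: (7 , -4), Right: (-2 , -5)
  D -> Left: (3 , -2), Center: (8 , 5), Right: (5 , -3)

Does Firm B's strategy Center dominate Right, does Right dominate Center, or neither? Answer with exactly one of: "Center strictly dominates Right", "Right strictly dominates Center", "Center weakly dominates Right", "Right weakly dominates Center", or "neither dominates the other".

Compare Center to Right across each opponent action: A: 2>-2, B: -4<2, C: -4>-5, D: 5>-3.
Center does better at A, C, D but worse at B; neither strategy dominates the other.

neither dominates the other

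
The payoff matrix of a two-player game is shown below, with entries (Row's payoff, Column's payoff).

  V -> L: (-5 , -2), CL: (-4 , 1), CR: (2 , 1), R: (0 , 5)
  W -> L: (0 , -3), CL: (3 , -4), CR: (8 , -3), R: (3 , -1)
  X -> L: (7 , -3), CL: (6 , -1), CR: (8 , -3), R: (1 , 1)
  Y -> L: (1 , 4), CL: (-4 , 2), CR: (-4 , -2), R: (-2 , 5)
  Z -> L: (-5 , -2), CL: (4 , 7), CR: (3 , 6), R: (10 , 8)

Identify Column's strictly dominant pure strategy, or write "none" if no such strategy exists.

R

R vs L: V: 5>-2, W: -1>-3, X: 1>-3, Y: 5>4, Z: 8>-2.
R vs CL: V: 5>1, W: -1>-4, X: 1>-1, Y: 5>2, Z: 8>7.
R vs CR: V: 5>1, W: -1>-3, X: 1>-3, Y: 5>-2, Z: 8>6.
R strictly beats every other strategy against every opponent action, so it is strictly dominant.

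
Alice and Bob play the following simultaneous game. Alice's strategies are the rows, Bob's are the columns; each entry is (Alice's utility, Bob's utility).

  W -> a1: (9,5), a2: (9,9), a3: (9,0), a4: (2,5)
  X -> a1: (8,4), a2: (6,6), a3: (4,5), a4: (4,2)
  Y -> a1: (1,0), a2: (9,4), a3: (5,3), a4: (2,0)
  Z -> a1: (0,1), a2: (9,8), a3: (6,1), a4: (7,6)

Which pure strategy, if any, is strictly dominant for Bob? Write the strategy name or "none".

a2

a2 vs a1: W: 9>5, X: 6>4, Y: 4>0, Z: 8>1.
a2 vs a3: W: 9>0, X: 6>5, Y: 4>3, Z: 8>1.
a2 vs a4: W: 9>5, X: 6>2, Y: 4>0, Z: 8>6.
a2 strictly beats every other strategy against every opponent action, so it is strictly dominant.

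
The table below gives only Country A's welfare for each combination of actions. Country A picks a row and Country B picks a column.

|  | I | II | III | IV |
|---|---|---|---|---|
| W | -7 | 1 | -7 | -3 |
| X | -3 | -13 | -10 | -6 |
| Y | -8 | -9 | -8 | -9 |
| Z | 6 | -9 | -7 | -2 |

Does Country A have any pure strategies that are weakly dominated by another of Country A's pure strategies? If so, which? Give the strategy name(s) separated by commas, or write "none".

Nothing dominates W: X at II (1>-13); Y at I (-7>-8); Z at II (1>-9).
X: dominated, since Z does at least as well everywhere (I: 6>-3, II: -9>-13, III: -7>-10, IV: -2>-6).
Y is weakly dominated by W (I: -7>-8, II: 1>-9, III: -7>-8, IV: -3>-9).
Z is not dominated — it holds its own against W at I (6>-7); X at I (6>-3); Y at I (6>-8).

X, Y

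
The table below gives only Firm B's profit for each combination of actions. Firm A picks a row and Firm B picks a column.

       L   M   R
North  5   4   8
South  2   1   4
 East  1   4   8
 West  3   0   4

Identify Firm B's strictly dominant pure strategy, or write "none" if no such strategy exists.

R

R vs L: North: 8>5, South: 4>2, East: 8>1, West: 4>3.
R vs M: North: 8>4, South: 4>1, East: 8>4, West: 4>0.
R strictly beats every other strategy against every opponent action, so it is strictly dominant.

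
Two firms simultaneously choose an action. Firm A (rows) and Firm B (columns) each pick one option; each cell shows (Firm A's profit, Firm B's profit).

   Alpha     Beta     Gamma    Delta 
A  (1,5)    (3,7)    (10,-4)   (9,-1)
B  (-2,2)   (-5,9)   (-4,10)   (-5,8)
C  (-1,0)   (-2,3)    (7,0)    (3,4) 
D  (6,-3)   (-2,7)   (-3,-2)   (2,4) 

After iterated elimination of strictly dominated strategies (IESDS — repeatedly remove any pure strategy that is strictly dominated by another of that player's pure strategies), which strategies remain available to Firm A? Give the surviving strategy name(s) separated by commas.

Firm A's strategy B is strictly dominated by A (Alpha: 1>-2, Beta: 3>-5, Gamma: 10>-4, Delta: 9>-5) and is removed.
For Firm A, A strictly dominates C on the remaining columns (Alpha: 1>-1, Beta: 3>-2, Gamma: 10>7, Delta: 9>3); eliminate C.
Firm B's strategy Alpha is strictly dominated by Beta (A: 7>5, D: 7>-3) and is removed.
Firm A's strategy D is strictly dominated by A (Beta: 3>-2, Gamma: 10>-3, Delta: 9>2) and is removed.
Firm B's strategy Gamma is strictly dominated by Beta (A: 7>-4) and is removed.
Column Delta is eliminated: Beta beats it against every remaining row (A: 7>-1).
Among the remaining strategies, none is strictly dominated by another pure strategy of the same player, so the elimination stops.
Surviving strategies — Firm A: {A}; Firm B: {Beta}.

A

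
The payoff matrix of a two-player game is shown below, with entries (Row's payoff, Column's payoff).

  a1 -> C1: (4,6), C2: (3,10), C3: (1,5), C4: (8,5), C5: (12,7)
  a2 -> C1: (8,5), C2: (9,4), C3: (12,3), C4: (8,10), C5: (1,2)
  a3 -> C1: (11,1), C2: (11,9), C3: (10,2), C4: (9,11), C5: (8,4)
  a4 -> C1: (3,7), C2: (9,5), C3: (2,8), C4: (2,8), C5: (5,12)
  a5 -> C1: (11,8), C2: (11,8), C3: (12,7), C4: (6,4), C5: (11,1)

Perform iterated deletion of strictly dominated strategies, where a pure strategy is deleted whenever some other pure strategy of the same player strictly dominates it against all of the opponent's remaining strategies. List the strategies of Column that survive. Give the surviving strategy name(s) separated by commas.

C1, C2, C4

For Row, a3 strictly dominates a4 on the remaining columns (C1: 11>3, C2: 11>9, C3: 10>2, C4: 9>2, C5: 8>5); eliminate a4.
For Column, C2 strictly dominates C3 on the remaining rows (a1: 10>5, a2: 4>3, a3: 9>2, a5: 8>7); eliminate C3.
For Row, a3 strictly dominates a2 on the remaining columns (C1: 11>8, C2: 11>9, C4: 9>8, C5: 8>1); eliminate a2.
Column C5 is eliminated: C2 beats it against every remaining row (a1: 10>7, a3: 9>4, a5: 8>1).
For Row, a3 strictly dominates a1 on the remaining columns (C1: 11>4, C2: 11>3, C4: 9>8); eliminate a1.
Among the remaining strategies, none is strictly dominated by another pure strategy of the same player, so the elimination stops.
Surviving strategies — Row: {a3, a5}; Column: {C1, C2, C4}.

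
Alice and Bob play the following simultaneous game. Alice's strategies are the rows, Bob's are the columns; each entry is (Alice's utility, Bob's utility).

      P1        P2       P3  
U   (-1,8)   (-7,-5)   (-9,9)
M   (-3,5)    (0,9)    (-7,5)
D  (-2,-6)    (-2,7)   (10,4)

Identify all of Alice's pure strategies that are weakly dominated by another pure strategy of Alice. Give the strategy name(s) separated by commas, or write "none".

Nothing dominates U: M at P1 (-1>-3); D at P1 (-1>-2).
M: no other strategy beats it everywhere (U at P2 (0>-7); D at P2 (0>-2)).
D is not dominated — it holds its own against U at P2 (-2>-7); M at P1 (-2>-3).

none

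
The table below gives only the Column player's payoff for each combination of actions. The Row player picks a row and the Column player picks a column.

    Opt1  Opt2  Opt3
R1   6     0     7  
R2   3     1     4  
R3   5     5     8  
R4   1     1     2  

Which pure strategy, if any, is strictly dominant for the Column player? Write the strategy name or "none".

Opt3 vs Opt1: R1: 7>6, R2: 4>3, R3: 8>5, R4: 2>1.
Opt3 vs Opt2: R1: 7>0, R2: 4>1, R3: 8>5, R4: 2>1.
Opt3 strictly beats every other strategy against every opponent action, so it is strictly dominant.

Opt3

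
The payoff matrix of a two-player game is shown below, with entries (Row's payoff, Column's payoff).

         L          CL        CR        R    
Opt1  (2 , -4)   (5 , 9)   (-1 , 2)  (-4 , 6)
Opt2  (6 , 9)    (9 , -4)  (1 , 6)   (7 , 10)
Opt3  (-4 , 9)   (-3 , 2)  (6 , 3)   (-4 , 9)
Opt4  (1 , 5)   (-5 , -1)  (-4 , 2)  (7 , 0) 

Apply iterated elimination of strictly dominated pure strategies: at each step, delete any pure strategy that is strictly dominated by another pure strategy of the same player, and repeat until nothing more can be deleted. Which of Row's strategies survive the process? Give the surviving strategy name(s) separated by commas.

Row Opt1 is eliminated: Opt2 beats it against every remaining column (L: 6>2, CL: 9>5, CR: 1>-1, R: 7>-4).
For Column, L strictly dominates CL on the remaining rows (Opt2: 9>-4, Opt3: 9>2, Opt4: 5>-1); eliminate CL.
For Column, L strictly dominates CR on the remaining rows (Opt2: 9>6, Opt3: 9>3, Opt4: 5>2); eliminate CR.
Row Opt3 is eliminated: Opt2 beats it against every remaining column (L: 6>-4, R: 7>-4).
Among the remaining strategies, none is strictly dominated by another pure strategy of the same player, so the elimination stops.
Surviving strategies — Row: {Opt2, Opt4}; Column: {L, R}.

Opt2, Opt4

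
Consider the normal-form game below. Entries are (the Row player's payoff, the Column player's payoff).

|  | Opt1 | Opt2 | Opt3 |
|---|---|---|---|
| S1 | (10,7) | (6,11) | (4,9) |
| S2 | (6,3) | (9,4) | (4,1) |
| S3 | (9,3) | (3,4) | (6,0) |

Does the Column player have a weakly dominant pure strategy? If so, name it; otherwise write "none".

Opt2

Opt2 vs Opt1: S1: 11>7, S2: 4>3, S3: 4>3.
Opt2 vs Opt3: S1: 11>9, S2: 4>1, S3: 4>0.
Opt2 is at least as good as every other strategy against every opponent action, so it is weakly dominant.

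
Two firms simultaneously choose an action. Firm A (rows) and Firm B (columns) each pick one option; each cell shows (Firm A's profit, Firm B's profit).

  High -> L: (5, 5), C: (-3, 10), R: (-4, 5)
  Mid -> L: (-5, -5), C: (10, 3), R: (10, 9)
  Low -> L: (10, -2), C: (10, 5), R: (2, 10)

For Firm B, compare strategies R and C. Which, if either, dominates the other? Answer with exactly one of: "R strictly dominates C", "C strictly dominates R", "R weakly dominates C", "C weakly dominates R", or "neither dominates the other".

neither dominates the other

Compare R to C across every action of Firm A: High: 5<10, Mid: 9>3, Low: 10>5.
R does better at Mid, Low but worse at High; neither strategy dominates the other.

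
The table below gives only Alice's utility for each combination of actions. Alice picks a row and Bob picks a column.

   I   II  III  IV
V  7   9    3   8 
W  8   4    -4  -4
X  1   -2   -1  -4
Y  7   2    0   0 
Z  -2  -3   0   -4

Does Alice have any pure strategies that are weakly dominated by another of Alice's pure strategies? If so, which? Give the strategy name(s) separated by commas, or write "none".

X, Y, Z

Nothing dominates V: W at II (9>4); X at I (7>1); Y at II (9>2); Z at I (7>-2).
Nothing dominates W: V at I (8>7); X at I (8>1); Y at I (8>7); Z at I (8>-2).
X: dominated, since V does at least as well everywhere (I: 7>1, II: 9>-2, III: 3>-1, IV: 8>-4).
Y: dominated, since V does at least as well everywhere (I: 7=7, II: 9>2, III: 3>0, IV: 8>0).
Z is weakly dominated by V (I: 7>-2, II: 9>-3, III: 3>0, IV: 8>-4).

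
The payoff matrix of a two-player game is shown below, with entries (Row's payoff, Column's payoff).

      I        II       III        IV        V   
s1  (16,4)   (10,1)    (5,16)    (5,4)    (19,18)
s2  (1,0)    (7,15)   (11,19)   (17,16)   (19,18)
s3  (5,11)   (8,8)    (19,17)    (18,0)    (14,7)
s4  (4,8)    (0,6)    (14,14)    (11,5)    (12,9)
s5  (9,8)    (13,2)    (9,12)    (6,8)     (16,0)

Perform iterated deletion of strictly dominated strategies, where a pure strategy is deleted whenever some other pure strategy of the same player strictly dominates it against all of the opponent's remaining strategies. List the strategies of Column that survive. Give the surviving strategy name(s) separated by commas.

III, V

Row's strategy s4 is strictly dominated by s3 (I: 5>4, II: 8>0, III: 19>14, IV: 18>11, V: 14>12) and is removed.
Column I is eliminated: III beats it against every remaining row (s1: 16>4, s2: 19>0, s3: 17>11, s5: 12>8).
Column's strategy II is strictly dominated by III (s1: 16>1, s2: 19>15, s3: 17>8, s5: 12>2) and is removed.
For Row, s2 strictly dominates s5 on the remaining columns (III: 11>9, IV: 17>6, V: 19>16); eliminate s5.
Column IV is eliminated: III beats it against every remaining row (s1: 16>4, s2: 19>16, s3: 17>0).
Among the remaining strategies, none is strictly dominated by another pure strategy of the same player, so the elimination stops.
Surviving strategies — Row: {s1, s2, s3}; Column: {III, V}.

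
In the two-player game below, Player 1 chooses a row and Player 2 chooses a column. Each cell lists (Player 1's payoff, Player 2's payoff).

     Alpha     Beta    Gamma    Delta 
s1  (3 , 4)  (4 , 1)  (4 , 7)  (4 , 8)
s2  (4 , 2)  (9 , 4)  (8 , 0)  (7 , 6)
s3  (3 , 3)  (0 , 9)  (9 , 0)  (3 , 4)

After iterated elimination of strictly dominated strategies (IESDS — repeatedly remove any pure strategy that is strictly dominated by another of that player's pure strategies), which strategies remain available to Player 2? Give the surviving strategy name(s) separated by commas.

Delta

Player 1's strategy s1 is strictly dominated by s2 (Alpha: 4>3, Beta: 9>4, Gamma: 8>4, Delta: 7>4) and is removed.
Player 2's strategy Alpha is strictly dominated by Beta (s2: 4>2, s3: 9>3) and is removed.
Player 2's strategy Gamma is strictly dominated by Beta (s2: 4>0, s3: 9>0) and is removed.
For Player 1, s2 strictly dominates s3 on the remaining columns (Beta: 9>0, Delta: 7>3); eliminate s3.
For Player 2, Delta strictly dominates Beta on the remaining rows (s2: 6>4); eliminate Beta.
Among the remaining strategies, none is strictly dominated by another pure strategy of the same player, so the elimination stops.
Surviving strategies — Player 1: {s2}; Player 2: {Delta}.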